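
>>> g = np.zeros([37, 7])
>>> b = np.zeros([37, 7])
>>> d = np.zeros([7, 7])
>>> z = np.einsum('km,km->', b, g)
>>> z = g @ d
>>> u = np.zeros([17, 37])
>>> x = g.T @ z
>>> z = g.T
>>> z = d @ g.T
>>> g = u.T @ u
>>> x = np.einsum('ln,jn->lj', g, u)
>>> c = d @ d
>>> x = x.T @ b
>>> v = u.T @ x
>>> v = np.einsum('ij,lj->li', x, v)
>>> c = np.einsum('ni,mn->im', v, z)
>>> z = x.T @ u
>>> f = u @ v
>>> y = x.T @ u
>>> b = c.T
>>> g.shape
(37, 37)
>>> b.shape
(7, 17)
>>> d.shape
(7, 7)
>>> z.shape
(7, 37)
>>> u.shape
(17, 37)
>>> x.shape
(17, 7)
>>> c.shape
(17, 7)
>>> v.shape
(37, 17)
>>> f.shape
(17, 17)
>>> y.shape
(7, 37)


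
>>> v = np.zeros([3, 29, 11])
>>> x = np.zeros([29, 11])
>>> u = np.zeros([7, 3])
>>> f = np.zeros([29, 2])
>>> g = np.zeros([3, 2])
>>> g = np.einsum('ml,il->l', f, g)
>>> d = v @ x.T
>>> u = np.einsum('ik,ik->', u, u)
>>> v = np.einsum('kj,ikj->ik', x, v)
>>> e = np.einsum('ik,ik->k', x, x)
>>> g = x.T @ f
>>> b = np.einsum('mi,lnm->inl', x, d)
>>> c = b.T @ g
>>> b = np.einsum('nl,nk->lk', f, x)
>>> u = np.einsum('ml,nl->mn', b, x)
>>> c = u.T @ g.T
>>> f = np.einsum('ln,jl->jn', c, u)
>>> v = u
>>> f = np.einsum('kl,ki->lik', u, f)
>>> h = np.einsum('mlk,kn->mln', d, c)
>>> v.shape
(2, 29)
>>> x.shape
(29, 11)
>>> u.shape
(2, 29)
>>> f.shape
(29, 11, 2)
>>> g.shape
(11, 2)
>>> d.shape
(3, 29, 29)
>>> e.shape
(11,)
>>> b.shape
(2, 11)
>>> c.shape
(29, 11)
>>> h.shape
(3, 29, 11)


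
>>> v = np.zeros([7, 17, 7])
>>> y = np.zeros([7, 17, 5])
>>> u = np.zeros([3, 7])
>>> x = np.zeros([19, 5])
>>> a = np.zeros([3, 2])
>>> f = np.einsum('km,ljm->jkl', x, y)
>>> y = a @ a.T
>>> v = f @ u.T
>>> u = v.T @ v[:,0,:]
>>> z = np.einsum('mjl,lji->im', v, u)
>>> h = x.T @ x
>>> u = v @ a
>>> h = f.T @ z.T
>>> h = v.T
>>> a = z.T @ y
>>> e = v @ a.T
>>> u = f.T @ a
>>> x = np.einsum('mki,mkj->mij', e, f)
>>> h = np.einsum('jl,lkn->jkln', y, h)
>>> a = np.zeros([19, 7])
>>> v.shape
(17, 19, 3)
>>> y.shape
(3, 3)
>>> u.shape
(7, 19, 3)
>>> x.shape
(17, 17, 7)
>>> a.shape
(19, 7)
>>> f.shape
(17, 19, 7)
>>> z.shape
(3, 17)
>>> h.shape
(3, 19, 3, 17)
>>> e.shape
(17, 19, 17)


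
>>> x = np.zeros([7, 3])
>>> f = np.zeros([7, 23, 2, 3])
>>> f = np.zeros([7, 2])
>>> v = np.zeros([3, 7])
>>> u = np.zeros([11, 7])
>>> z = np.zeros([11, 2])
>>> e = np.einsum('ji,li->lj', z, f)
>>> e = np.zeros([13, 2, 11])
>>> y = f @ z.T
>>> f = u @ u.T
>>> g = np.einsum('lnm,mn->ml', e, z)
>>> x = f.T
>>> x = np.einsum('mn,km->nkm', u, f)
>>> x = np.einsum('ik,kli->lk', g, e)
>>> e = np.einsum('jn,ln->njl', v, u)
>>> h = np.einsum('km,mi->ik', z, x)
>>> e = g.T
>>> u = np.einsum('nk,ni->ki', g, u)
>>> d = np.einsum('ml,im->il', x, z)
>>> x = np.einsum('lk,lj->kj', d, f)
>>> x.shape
(13, 11)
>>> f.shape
(11, 11)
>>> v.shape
(3, 7)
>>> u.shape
(13, 7)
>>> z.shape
(11, 2)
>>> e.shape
(13, 11)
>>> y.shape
(7, 11)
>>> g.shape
(11, 13)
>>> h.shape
(13, 11)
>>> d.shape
(11, 13)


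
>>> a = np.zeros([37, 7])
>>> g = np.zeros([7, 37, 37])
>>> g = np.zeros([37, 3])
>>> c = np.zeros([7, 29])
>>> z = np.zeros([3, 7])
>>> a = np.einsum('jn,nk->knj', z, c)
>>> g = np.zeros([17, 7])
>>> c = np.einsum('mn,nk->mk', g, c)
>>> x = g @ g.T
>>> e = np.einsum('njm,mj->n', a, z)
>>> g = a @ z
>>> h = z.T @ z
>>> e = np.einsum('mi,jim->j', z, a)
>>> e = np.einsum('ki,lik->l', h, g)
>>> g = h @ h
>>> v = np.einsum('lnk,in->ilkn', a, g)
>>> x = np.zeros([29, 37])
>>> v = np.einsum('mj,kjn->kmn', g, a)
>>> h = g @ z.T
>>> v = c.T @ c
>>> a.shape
(29, 7, 3)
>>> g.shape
(7, 7)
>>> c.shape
(17, 29)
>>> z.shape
(3, 7)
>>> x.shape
(29, 37)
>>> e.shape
(29,)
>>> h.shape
(7, 3)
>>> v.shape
(29, 29)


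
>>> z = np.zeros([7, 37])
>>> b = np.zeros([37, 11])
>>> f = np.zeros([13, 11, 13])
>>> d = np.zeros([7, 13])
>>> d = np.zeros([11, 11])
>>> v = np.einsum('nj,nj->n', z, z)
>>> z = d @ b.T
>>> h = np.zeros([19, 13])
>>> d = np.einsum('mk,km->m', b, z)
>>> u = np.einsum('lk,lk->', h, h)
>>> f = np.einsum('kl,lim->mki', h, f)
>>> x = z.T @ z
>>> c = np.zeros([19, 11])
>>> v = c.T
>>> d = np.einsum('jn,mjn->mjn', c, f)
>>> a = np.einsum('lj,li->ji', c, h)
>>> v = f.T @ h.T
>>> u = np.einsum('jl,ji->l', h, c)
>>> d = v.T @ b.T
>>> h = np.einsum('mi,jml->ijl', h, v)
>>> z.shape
(11, 37)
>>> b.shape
(37, 11)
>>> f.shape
(13, 19, 11)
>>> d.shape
(19, 19, 37)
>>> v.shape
(11, 19, 19)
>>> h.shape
(13, 11, 19)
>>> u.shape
(13,)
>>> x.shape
(37, 37)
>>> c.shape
(19, 11)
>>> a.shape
(11, 13)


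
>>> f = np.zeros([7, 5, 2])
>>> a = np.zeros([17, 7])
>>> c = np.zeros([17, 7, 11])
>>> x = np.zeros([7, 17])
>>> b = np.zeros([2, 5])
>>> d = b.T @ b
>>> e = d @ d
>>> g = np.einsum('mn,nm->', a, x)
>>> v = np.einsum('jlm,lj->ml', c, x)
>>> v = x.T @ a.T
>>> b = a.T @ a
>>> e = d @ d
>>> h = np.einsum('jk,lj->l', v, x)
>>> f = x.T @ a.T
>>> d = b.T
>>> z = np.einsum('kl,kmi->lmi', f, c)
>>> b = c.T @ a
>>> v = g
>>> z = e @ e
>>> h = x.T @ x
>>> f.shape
(17, 17)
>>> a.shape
(17, 7)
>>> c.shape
(17, 7, 11)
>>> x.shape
(7, 17)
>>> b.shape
(11, 7, 7)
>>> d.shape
(7, 7)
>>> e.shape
(5, 5)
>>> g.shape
()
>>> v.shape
()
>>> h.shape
(17, 17)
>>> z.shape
(5, 5)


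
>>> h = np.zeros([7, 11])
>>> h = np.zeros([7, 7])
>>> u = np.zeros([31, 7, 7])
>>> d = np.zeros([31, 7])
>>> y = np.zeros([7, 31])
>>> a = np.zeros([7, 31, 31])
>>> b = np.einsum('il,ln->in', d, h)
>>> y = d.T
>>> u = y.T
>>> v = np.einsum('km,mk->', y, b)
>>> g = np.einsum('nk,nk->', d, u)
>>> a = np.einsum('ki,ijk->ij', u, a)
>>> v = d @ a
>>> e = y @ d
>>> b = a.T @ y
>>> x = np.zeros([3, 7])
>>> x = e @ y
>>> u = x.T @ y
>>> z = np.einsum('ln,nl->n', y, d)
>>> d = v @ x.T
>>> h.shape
(7, 7)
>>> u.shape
(31, 31)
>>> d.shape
(31, 7)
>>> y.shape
(7, 31)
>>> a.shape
(7, 31)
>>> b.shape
(31, 31)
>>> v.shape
(31, 31)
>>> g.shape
()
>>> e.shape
(7, 7)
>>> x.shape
(7, 31)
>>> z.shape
(31,)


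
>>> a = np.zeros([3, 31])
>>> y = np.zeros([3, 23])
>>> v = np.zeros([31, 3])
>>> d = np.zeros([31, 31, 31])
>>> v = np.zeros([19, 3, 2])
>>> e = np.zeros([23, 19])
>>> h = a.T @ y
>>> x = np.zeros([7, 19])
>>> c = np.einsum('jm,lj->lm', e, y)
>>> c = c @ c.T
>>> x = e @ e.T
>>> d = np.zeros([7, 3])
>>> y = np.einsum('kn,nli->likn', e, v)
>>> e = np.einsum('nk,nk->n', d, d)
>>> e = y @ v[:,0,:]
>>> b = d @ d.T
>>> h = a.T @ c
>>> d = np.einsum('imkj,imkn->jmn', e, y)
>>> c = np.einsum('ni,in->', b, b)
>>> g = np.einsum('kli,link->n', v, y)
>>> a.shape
(3, 31)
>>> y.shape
(3, 2, 23, 19)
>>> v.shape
(19, 3, 2)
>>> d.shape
(2, 2, 19)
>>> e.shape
(3, 2, 23, 2)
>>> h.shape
(31, 3)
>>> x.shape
(23, 23)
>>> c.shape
()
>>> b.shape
(7, 7)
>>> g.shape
(23,)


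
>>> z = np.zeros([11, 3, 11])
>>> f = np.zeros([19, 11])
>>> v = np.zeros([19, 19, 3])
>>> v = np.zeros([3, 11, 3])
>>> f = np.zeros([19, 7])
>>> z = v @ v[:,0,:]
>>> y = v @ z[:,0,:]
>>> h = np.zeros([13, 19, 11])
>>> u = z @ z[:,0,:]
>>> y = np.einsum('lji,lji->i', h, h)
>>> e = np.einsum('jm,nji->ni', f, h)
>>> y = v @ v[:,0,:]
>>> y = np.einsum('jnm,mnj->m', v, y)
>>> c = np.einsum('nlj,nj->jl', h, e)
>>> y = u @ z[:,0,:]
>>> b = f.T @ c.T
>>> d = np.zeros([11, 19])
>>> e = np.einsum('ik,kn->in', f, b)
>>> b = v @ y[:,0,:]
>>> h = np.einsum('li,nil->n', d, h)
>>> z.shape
(3, 11, 3)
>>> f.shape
(19, 7)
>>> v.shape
(3, 11, 3)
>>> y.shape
(3, 11, 3)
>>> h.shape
(13,)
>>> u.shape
(3, 11, 3)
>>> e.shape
(19, 11)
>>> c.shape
(11, 19)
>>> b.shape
(3, 11, 3)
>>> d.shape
(11, 19)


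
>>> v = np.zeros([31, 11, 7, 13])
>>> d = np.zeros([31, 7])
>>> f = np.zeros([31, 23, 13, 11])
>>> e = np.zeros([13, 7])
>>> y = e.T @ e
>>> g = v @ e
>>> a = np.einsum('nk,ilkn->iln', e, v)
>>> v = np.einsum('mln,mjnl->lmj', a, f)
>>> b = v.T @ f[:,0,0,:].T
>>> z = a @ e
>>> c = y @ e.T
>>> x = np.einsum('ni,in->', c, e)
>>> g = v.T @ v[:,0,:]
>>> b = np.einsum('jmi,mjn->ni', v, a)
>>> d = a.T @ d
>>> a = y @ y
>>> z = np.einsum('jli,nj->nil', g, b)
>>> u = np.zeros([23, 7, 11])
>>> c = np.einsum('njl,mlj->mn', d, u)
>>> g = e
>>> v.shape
(11, 31, 23)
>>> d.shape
(13, 11, 7)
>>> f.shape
(31, 23, 13, 11)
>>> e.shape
(13, 7)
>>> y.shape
(7, 7)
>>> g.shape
(13, 7)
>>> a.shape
(7, 7)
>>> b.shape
(13, 23)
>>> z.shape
(13, 23, 31)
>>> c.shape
(23, 13)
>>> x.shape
()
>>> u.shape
(23, 7, 11)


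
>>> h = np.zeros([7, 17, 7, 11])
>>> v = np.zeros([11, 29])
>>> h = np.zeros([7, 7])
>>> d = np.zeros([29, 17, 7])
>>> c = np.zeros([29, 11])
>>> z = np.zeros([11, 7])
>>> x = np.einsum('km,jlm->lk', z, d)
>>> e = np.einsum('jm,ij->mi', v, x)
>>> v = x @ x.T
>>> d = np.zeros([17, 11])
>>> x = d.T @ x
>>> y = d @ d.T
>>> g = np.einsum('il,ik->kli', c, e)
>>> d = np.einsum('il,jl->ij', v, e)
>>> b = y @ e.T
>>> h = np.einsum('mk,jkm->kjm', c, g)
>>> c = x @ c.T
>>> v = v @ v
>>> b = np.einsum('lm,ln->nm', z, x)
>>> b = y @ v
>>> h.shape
(11, 17, 29)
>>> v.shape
(17, 17)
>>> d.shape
(17, 29)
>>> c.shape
(11, 29)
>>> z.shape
(11, 7)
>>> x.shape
(11, 11)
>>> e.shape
(29, 17)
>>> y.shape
(17, 17)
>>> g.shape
(17, 11, 29)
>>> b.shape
(17, 17)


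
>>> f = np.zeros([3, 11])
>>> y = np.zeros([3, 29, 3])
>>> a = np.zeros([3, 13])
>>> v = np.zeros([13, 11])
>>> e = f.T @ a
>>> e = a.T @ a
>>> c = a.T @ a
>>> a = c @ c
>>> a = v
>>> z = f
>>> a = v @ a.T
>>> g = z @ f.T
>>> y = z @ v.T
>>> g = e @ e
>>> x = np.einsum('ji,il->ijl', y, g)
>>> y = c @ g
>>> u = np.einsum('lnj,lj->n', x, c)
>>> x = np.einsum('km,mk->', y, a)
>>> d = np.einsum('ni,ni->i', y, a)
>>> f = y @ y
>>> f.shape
(13, 13)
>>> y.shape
(13, 13)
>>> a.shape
(13, 13)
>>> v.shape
(13, 11)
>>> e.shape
(13, 13)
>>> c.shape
(13, 13)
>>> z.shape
(3, 11)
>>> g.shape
(13, 13)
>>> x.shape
()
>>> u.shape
(3,)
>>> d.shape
(13,)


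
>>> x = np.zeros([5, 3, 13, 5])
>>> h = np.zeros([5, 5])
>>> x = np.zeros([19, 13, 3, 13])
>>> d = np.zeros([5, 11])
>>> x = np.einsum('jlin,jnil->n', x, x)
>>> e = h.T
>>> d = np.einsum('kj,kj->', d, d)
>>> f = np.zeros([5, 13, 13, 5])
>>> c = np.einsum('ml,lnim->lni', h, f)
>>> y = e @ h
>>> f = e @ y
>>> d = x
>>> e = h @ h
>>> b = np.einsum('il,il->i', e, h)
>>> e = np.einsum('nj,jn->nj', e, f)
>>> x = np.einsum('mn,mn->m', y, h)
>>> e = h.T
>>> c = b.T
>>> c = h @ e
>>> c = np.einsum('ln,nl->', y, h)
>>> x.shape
(5,)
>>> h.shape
(5, 5)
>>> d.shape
(13,)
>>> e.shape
(5, 5)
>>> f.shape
(5, 5)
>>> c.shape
()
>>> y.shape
(5, 5)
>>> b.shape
(5,)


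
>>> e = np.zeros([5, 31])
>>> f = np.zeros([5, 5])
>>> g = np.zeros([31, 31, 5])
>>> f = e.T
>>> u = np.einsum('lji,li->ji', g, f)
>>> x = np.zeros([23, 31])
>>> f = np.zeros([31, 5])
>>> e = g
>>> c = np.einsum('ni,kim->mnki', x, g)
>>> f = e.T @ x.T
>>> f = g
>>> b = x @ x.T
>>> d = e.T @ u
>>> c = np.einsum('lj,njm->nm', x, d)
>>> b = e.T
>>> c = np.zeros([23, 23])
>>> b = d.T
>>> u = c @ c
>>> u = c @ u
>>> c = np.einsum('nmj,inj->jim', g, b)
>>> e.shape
(31, 31, 5)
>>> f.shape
(31, 31, 5)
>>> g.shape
(31, 31, 5)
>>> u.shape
(23, 23)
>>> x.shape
(23, 31)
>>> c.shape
(5, 5, 31)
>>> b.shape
(5, 31, 5)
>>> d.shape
(5, 31, 5)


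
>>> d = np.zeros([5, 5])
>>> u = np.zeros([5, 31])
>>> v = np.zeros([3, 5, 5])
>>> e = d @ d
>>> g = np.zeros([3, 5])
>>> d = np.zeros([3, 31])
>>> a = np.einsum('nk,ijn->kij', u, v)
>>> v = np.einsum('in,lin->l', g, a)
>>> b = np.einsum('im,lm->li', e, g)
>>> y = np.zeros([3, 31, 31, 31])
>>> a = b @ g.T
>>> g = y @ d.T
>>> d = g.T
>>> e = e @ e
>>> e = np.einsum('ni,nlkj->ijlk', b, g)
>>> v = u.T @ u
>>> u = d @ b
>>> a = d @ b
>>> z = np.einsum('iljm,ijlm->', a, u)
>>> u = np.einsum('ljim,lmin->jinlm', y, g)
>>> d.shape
(3, 31, 31, 3)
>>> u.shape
(31, 31, 3, 3, 31)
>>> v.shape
(31, 31)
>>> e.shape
(5, 3, 31, 31)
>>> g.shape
(3, 31, 31, 3)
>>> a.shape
(3, 31, 31, 5)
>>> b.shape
(3, 5)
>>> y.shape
(3, 31, 31, 31)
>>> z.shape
()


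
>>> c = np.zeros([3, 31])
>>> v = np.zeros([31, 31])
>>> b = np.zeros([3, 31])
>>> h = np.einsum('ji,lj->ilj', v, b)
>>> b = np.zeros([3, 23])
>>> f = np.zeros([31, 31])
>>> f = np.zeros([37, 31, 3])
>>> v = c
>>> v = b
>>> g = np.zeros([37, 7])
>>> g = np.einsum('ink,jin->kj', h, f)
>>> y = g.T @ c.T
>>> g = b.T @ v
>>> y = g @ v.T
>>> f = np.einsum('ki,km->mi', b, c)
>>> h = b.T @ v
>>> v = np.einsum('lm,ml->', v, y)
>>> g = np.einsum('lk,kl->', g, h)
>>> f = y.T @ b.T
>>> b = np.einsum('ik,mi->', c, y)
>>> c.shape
(3, 31)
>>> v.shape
()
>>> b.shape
()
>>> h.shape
(23, 23)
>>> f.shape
(3, 3)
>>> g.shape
()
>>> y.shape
(23, 3)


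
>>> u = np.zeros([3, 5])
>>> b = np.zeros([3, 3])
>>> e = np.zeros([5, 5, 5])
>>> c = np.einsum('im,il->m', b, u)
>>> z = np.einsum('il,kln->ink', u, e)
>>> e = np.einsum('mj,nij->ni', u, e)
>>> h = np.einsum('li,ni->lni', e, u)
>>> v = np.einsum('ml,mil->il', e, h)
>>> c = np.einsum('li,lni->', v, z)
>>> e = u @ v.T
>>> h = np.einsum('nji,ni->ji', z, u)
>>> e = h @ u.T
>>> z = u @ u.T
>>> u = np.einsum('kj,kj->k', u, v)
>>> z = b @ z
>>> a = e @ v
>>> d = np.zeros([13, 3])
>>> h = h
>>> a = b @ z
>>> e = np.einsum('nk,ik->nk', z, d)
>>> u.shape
(3,)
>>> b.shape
(3, 3)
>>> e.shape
(3, 3)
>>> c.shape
()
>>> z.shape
(3, 3)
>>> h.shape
(5, 5)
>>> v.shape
(3, 5)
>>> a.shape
(3, 3)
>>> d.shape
(13, 3)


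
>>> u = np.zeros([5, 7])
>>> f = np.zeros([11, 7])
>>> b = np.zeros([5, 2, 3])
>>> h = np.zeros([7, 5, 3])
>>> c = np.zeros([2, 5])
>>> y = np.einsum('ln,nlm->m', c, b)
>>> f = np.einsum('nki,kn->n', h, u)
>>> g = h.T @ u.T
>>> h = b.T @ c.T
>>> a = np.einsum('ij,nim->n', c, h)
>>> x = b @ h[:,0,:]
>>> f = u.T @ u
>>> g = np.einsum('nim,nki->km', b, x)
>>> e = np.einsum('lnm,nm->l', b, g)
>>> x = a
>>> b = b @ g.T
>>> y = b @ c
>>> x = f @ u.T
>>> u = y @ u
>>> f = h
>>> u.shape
(5, 2, 7)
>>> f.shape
(3, 2, 2)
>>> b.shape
(5, 2, 2)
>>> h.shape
(3, 2, 2)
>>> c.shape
(2, 5)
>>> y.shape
(5, 2, 5)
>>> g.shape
(2, 3)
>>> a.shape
(3,)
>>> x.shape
(7, 5)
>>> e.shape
(5,)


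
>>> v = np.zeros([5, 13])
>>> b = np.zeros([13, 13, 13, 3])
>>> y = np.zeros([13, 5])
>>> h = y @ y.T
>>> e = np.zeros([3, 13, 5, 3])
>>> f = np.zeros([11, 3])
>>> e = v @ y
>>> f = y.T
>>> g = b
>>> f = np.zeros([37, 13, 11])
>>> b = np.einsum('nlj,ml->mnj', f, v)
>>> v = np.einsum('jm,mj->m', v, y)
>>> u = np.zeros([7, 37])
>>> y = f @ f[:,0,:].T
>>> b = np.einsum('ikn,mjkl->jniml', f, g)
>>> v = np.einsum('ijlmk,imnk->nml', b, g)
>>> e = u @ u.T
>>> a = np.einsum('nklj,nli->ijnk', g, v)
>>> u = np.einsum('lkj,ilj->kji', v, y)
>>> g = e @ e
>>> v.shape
(13, 13, 37)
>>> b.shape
(13, 11, 37, 13, 3)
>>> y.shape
(37, 13, 37)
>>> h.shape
(13, 13)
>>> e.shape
(7, 7)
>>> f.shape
(37, 13, 11)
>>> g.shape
(7, 7)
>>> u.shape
(13, 37, 37)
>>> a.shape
(37, 3, 13, 13)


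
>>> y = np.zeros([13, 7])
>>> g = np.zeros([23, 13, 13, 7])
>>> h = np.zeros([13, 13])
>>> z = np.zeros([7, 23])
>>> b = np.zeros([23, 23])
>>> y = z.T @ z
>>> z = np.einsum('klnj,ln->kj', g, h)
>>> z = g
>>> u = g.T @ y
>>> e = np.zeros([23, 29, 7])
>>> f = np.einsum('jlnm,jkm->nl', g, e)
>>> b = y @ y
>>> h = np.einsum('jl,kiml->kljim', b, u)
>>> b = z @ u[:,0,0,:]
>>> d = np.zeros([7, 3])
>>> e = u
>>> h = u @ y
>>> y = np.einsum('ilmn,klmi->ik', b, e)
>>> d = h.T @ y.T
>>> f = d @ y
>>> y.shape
(23, 7)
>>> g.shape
(23, 13, 13, 7)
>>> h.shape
(7, 13, 13, 23)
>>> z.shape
(23, 13, 13, 7)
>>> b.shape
(23, 13, 13, 23)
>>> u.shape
(7, 13, 13, 23)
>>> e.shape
(7, 13, 13, 23)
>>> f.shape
(23, 13, 13, 7)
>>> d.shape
(23, 13, 13, 23)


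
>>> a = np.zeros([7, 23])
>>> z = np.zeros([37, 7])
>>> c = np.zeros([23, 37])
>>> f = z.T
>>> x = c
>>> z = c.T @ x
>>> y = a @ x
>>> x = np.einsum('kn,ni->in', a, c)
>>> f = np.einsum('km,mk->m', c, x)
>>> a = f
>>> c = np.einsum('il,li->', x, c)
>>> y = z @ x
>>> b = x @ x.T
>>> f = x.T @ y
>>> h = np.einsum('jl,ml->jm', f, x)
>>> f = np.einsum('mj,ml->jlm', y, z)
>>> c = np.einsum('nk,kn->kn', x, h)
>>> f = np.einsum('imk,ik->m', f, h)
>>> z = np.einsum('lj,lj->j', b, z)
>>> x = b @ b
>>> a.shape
(37,)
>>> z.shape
(37,)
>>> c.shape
(23, 37)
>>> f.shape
(37,)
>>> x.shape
(37, 37)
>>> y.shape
(37, 23)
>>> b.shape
(37, 37)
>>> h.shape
(23, 37)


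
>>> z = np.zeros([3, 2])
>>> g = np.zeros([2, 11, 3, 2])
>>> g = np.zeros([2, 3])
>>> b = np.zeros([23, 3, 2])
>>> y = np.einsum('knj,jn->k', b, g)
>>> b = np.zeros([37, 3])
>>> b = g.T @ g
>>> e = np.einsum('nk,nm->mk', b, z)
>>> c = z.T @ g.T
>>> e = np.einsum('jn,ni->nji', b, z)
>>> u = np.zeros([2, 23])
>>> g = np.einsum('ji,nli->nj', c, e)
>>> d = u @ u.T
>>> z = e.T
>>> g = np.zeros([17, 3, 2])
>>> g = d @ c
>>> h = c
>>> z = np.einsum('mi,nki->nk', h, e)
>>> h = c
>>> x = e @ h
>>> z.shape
(3, 3)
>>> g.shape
(2, 2)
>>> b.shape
(3, 3)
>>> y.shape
(23,)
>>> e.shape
(3, 3, 2)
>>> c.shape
(2, 2)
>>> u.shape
(2, 23)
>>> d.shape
(2, 2)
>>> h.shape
(2, 2)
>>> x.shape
(3, 3, 2)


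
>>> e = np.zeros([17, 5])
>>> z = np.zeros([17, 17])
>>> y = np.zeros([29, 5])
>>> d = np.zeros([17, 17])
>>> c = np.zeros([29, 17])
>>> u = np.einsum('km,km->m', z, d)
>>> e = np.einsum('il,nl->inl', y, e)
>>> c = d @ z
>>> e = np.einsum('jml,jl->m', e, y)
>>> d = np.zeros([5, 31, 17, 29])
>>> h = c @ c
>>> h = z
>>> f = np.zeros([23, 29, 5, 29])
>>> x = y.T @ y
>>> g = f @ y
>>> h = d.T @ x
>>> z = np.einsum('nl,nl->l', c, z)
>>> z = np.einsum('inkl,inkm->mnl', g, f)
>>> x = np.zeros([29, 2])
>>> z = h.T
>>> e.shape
(17,)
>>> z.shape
(5, 31, 17, 29)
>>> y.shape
(29, 5)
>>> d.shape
(5, 31, 17, 29)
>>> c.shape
(17, 17)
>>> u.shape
(17,)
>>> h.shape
(29, 17, 31, 5)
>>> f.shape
(23, 29, 5, 29)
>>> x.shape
(29, 2)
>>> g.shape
(23, 29, 5, 5)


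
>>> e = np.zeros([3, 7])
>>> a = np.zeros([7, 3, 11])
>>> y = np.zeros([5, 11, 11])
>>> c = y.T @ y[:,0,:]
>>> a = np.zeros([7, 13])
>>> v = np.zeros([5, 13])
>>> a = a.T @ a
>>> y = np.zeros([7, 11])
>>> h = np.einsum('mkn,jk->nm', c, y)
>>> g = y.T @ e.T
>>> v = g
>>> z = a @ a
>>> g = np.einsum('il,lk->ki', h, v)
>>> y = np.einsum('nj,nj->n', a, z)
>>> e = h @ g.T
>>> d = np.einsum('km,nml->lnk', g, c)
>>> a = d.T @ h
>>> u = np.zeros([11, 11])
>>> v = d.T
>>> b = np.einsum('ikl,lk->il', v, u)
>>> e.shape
(11, 3)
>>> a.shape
(3, 11, 11)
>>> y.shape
(13,)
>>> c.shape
(11, 11, 11)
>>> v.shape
(3, 11, 11)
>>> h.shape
(11, 11)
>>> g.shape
(3, 11)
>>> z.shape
(13, 13)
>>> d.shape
(11, 11, 3)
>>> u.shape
(11, 11)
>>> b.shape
(3, 11)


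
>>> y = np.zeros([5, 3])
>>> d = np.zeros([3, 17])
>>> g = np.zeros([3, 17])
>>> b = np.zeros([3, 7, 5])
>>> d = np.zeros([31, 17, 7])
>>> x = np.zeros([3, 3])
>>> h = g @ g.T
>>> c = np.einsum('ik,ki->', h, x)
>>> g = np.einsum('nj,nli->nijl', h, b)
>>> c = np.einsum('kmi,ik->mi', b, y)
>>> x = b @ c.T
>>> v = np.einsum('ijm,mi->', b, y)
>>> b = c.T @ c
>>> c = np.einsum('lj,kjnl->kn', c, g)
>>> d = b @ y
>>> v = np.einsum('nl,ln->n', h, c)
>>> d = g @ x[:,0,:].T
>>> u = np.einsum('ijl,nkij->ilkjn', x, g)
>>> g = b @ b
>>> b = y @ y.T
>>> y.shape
(5, 3)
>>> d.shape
(3, 5, 3, 3)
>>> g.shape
(5, 5)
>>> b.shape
(5, 5)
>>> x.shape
(3, 7, 7)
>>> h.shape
(3, 3)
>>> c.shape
(3, 3)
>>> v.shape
(3,)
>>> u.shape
(3, 7, 5, 7, 3)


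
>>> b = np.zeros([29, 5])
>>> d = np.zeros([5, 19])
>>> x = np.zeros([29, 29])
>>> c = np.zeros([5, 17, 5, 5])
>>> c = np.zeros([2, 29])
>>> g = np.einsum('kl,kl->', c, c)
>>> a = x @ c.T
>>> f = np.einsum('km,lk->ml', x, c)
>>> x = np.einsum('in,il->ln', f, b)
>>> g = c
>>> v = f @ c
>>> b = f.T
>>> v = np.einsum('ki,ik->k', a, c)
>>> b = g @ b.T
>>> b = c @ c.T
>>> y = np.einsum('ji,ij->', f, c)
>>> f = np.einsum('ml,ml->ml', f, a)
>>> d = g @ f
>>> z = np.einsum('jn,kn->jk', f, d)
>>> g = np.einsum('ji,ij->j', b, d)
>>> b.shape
(2, 2)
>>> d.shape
(2, 2)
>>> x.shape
(5, 2)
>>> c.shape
(2, 29)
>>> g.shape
(2,)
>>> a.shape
(29, 2)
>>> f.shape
(29, 2)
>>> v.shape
(29,)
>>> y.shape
()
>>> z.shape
(29, 2)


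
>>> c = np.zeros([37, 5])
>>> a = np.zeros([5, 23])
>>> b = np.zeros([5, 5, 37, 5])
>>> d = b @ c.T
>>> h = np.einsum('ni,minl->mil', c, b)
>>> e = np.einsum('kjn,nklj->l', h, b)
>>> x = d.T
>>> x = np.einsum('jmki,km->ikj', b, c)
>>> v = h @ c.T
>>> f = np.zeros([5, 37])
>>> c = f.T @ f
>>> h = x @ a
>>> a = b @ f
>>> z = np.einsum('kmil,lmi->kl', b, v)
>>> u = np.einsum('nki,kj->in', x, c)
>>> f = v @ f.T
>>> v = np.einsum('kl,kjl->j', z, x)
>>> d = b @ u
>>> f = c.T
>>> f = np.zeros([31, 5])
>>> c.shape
(37, 37)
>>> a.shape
(5, 5, 37, 37)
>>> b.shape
(5, 5, 37, 5)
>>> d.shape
(5, 5, 37, 5)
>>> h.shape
(5, 37, 23)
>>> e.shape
(37,)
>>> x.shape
(5, 37, 5)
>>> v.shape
(37,)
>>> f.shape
(31, 5)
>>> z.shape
(5, 5)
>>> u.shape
(5, 5)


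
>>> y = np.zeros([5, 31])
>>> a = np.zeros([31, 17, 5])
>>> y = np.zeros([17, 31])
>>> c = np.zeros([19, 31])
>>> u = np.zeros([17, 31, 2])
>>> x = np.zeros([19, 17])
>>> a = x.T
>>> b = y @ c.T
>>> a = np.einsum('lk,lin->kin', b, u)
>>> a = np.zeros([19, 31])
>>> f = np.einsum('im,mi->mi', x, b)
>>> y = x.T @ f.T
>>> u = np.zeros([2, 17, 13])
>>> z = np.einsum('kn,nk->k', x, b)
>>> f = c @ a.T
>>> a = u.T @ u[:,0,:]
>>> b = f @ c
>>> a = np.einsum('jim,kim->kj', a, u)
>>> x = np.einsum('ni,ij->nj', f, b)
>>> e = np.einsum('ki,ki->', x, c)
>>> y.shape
(17, 17)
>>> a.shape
(2, 13)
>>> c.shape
(19, 31)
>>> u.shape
(2, 17, 13)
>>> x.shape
(19, 31)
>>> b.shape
(19, 31)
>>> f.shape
(19, 19)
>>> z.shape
(19,)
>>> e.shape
()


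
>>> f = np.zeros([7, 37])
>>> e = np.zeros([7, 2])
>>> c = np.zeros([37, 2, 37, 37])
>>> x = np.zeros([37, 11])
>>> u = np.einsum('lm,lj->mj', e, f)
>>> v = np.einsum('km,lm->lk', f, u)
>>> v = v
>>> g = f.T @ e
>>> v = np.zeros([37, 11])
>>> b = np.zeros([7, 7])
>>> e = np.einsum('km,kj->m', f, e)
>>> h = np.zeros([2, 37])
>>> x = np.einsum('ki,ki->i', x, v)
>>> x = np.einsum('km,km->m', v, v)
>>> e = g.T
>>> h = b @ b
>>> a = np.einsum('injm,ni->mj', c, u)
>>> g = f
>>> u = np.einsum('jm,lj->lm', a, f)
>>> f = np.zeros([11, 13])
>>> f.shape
(11, 13)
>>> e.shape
(2, 37)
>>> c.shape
(37, 2, 37, 37)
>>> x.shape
(11,)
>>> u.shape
(7, 37)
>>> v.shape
(37, 11)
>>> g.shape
(7, 37)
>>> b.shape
(7, 7)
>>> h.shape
(7, 7)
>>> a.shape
(37, 37)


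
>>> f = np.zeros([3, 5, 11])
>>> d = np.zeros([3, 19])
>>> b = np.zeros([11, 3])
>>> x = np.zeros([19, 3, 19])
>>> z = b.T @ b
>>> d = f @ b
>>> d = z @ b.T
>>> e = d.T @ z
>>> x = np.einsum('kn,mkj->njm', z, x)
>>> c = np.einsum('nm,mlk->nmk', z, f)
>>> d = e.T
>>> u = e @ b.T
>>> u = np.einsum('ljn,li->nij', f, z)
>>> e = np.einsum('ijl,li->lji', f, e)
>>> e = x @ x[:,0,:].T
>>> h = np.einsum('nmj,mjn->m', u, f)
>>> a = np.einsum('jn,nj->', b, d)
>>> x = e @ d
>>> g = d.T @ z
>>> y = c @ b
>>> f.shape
(3, 5, 11)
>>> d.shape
(3, 11)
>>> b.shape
(11, 3)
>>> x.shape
(3, 19, 11)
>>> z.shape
(3, 3)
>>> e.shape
(3, 19, 3)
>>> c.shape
(3, 3, 11)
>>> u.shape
(11, 3, 5)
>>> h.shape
(3,)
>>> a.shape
()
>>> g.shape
(11, 3)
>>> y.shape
(3, 3, 3)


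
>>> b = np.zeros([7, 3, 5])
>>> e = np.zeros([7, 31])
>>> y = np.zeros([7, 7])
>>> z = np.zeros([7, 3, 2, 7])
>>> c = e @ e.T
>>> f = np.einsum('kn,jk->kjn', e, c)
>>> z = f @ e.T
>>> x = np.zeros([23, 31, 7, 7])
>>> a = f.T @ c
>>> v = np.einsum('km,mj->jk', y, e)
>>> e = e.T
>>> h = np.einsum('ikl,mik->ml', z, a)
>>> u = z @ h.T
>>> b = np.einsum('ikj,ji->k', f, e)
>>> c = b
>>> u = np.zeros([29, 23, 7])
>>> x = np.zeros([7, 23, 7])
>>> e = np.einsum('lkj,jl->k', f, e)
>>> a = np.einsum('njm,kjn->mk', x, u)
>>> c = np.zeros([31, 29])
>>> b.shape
(7,)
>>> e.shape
(7,)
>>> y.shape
(7, 7)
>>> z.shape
(7, 7, 7)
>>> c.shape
(31, 29)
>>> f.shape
(7, 7, 31)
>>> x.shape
(7, 23, 7)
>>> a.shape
(7, 29)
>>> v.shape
(31, 7)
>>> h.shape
(31, 7)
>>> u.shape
(29, 23, 7)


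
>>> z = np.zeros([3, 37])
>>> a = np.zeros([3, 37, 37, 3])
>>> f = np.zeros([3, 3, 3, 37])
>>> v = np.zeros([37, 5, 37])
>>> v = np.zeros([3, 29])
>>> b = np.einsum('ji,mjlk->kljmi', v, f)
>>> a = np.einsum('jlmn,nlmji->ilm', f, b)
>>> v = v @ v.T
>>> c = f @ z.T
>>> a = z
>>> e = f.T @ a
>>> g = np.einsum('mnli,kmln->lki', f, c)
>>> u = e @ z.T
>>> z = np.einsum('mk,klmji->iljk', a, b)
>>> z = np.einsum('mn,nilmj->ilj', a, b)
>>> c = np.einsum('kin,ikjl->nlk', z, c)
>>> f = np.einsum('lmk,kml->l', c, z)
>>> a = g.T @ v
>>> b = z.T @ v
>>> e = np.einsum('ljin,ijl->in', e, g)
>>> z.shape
(3, 3, 29)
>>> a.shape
(37, 3, 3)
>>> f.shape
(29,)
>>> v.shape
(3, 3)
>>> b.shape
(29, 3, 3)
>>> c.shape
(29, 3, 3)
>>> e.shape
(3, 37)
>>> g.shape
(3, 3, 37)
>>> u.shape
(37, 3, 3, 3)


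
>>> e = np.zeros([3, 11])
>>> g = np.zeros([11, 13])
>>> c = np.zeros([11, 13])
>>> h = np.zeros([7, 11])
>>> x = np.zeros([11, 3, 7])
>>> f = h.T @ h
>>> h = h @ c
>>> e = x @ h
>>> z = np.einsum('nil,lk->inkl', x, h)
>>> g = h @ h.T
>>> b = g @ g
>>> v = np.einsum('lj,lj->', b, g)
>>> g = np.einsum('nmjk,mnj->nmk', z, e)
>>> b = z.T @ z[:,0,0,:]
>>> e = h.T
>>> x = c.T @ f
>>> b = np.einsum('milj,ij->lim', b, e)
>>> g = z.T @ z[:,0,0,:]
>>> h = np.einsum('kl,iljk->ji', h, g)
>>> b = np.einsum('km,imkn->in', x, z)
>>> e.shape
(13, 7)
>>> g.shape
(7, 13, 11, 7)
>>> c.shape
(11, 13)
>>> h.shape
(11, 7)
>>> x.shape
(13, 11)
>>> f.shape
(11, 11)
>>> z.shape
(3, 11, 13, 7)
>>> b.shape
(3, 7)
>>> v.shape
()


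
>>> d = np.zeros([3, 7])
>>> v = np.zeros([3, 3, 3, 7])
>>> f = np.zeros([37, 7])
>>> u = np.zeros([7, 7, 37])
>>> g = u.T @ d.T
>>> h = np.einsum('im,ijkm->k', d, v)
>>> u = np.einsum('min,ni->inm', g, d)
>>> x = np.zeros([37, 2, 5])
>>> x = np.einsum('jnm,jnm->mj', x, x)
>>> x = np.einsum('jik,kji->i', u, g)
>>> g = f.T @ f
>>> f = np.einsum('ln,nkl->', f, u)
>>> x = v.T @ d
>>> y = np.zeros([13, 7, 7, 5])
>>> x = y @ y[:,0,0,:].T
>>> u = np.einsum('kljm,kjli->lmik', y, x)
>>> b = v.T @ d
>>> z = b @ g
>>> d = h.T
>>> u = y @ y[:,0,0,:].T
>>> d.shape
(3,)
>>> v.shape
(3, 3, 3, 7)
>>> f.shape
()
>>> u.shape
(13, 7, 7, 13)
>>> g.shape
(7, 7)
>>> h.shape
(3,)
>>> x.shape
(13, 7, 7, 13)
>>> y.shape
(13, 7, 7, 5)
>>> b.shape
(7, 3, 3, 7)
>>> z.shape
(7, 3, 3, 7)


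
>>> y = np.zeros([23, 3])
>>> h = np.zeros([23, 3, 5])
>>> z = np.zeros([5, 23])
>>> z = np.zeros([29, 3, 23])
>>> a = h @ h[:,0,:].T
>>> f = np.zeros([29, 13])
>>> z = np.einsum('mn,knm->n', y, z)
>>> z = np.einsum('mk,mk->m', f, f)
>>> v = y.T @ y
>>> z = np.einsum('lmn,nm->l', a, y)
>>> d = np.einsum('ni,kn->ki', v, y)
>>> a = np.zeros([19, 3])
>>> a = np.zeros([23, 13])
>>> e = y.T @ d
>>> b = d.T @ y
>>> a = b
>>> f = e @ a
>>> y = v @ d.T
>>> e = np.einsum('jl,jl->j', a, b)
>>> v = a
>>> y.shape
(3, 23)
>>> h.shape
(23, 3, 5)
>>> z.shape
(23,)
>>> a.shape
(3, 3)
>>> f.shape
(3, 3)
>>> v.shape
(3, 3)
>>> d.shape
(23, 3)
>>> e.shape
(3,)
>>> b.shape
(3, 3)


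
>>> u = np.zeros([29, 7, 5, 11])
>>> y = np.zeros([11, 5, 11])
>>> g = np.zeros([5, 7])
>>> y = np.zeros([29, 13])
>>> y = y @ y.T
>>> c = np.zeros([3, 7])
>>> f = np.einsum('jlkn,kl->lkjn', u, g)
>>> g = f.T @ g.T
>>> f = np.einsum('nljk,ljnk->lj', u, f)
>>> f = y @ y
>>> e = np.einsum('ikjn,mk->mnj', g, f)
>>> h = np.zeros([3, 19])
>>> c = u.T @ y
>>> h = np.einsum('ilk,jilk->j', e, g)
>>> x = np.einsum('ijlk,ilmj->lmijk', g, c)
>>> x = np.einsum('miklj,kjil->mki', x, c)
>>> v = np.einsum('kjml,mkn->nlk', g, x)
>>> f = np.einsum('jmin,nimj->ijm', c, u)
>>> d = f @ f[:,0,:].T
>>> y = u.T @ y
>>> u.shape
(29, 7, 5, 11)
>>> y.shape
(11, 5, 7, 29)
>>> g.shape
(11, 29, 5, 5)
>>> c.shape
(11, 5, 7, 29)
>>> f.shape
(7, 11, 5)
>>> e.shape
(29, 5, 5)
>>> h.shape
(11,)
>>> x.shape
(5, 11, 7)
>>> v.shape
(7, 5, 11)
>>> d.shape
(7, 11, 7)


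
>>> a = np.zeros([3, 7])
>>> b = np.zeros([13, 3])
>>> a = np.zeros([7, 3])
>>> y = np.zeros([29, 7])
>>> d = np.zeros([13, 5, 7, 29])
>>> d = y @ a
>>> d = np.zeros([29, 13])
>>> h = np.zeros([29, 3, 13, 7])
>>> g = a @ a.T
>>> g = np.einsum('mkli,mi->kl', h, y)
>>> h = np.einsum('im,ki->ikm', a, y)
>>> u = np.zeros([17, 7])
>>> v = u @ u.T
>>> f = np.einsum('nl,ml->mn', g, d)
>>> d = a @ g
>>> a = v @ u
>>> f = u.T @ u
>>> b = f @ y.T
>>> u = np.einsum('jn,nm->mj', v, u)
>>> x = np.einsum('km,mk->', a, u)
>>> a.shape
(17, 7)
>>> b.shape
(7, 29)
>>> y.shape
(29, 7)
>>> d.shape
(7, 13)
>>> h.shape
(7, 29, 3)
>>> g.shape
(3, 13)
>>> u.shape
(7, 17)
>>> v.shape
(17, 17)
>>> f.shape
(7, 7)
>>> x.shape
()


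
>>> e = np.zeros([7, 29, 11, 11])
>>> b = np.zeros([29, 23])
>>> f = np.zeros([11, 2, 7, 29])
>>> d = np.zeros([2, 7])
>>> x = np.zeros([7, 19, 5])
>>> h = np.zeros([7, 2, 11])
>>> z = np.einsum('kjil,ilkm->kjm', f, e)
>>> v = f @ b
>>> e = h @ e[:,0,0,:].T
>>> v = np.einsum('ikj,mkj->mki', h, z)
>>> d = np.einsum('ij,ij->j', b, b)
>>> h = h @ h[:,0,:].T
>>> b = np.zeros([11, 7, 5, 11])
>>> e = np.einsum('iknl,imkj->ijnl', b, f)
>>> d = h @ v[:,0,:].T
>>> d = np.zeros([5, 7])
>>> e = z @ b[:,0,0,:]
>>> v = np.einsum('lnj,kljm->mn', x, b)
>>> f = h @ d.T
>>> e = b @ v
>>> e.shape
(11, 7, 5, 19)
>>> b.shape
(11, 7, 5, 11)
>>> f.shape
(7, 2, 5)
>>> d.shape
(5, 7)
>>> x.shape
(7, 19, 5)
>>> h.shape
(7, 2, 7)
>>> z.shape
(11, 2, 11)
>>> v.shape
(11, 19)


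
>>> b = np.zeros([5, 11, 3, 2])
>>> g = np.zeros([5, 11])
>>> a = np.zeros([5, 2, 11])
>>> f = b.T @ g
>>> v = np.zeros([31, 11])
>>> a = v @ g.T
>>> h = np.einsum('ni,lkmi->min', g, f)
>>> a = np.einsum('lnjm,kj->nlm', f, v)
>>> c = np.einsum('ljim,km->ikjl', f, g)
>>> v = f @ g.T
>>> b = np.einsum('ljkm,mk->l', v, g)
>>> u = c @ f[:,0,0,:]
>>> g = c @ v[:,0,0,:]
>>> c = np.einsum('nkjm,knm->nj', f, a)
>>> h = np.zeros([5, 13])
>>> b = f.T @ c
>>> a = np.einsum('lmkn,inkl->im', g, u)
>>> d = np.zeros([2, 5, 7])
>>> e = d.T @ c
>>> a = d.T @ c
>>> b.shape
(11, 11, 3, 11)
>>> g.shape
(11, 5, 3, 5)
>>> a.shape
(7, 5, 11)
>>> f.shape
(2, 3, 11, 11)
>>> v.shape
(2, 3, 11, 5)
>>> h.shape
(5, 13)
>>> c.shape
(2, 11)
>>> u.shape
(11, 5, 3, 11)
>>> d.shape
(2, 5, 7)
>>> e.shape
(7, 5, 11)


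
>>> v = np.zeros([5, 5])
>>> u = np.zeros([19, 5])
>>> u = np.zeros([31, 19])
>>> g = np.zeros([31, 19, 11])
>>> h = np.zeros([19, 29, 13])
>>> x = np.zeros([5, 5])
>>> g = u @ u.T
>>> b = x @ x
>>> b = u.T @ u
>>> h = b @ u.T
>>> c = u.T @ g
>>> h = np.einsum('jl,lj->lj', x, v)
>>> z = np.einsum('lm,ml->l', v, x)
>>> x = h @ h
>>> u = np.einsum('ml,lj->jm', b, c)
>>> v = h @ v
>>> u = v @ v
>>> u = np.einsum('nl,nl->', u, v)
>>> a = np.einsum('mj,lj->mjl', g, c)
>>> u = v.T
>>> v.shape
(5, 5)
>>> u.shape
(5, 5)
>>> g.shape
(31, 31)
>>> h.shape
(5, 5)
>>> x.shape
(5, 5)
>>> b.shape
(19, 19)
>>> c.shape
(19, 31)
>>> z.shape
(5,)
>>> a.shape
(31, 31, 19)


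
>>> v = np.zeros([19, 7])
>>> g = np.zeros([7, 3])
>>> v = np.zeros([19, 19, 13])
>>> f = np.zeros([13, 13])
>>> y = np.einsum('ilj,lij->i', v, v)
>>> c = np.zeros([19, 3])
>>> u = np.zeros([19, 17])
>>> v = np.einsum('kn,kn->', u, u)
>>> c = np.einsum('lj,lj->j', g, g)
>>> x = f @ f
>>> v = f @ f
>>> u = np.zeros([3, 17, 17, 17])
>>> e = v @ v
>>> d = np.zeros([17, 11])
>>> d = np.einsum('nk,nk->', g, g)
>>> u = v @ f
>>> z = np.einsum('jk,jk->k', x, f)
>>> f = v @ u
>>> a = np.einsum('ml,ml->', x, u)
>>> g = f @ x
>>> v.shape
(13, 13)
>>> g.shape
(13, 13)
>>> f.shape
(13, 13)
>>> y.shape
(19,)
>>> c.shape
(3,)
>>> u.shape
(13, 13)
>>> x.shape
(13, 13)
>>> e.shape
(13, 13)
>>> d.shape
()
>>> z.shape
(13,)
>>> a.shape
()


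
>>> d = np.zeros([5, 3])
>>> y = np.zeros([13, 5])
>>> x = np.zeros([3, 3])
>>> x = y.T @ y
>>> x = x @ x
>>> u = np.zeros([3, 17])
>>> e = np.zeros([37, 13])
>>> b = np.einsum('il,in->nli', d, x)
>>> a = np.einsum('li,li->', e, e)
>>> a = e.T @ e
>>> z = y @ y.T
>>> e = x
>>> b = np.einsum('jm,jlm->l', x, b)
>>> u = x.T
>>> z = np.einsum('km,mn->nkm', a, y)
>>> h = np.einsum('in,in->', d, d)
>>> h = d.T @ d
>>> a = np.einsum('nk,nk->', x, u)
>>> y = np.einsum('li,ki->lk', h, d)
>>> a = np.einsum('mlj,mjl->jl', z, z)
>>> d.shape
(5, 3)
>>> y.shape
(3, 5)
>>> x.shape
(5, 5)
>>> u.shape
(5, 5)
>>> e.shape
(5, 5)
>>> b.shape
(3,)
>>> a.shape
(13, 13)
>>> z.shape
(5, 13, 13)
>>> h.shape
(3, 3)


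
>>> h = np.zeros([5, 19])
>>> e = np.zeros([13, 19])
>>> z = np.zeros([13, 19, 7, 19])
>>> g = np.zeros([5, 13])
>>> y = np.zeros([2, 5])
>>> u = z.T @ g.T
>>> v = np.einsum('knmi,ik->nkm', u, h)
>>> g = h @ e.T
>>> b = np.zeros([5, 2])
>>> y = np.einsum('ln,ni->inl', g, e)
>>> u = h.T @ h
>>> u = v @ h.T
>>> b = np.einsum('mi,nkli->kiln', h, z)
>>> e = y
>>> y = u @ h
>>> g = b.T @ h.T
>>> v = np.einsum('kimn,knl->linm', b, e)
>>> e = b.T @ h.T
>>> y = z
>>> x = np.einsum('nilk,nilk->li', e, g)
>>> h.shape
(5, 19)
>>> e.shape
(13, 7, 19, 5)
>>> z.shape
(13, 19, 7, 19)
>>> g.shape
(13, 7, 19, 5)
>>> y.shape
(13, 19, 7, 19)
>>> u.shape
(7, 19, 5)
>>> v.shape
(5, 19, 13, 7)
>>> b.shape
(19, 19, 7, 13)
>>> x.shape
(19, 7)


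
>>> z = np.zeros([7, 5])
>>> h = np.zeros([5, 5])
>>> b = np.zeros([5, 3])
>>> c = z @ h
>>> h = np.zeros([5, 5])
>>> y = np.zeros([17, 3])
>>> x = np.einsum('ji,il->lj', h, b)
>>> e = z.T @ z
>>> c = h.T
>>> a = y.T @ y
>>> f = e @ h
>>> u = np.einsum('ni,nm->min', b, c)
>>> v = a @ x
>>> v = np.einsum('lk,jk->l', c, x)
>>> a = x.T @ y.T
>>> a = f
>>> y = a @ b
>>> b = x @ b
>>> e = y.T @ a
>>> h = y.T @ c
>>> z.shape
(7, 5)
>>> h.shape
(3, 5)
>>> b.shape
(3, 3)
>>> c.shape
(5, 5)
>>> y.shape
(5, 3)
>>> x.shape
(3, 5)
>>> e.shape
(3, 5)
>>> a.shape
(5, 5)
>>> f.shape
(5, 5)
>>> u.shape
(5, 3, 5)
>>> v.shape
(5,)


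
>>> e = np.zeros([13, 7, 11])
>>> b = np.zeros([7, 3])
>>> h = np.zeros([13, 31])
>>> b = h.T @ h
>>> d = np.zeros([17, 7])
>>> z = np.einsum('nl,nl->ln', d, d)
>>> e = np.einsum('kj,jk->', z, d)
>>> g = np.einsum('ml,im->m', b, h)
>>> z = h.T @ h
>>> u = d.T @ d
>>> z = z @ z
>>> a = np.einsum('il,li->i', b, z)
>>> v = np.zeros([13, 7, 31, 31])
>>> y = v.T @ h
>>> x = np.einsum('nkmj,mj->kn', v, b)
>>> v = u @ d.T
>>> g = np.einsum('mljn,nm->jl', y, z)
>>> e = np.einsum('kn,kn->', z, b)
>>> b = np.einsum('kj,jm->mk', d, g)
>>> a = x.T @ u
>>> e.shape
()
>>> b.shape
(31, 17)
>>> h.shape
(13, 31)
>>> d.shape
(17, 7)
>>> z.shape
(31, 31)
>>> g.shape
(7, 31)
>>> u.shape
(7, 7)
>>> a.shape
(13, 7)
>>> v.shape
(7, 17)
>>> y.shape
(31, 31, 7, 31)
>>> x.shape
(7, 13)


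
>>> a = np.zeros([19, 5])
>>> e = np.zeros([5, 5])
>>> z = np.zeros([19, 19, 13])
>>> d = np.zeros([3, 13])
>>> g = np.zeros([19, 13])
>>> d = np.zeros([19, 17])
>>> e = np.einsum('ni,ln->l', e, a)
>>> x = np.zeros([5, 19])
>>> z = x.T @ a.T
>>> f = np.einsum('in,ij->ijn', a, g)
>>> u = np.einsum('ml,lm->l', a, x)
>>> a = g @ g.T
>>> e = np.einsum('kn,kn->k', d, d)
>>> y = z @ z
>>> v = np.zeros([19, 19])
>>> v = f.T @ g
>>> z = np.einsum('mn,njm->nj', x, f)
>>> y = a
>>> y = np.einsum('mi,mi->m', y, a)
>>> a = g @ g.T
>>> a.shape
(19, 19)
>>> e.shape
(19,)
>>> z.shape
(19, 13)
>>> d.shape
(19, 17)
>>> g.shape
(19, 13)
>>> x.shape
(5, 19)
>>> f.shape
(19, 13, 5)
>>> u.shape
(5,)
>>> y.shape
(19,)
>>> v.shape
(5, 13, 13)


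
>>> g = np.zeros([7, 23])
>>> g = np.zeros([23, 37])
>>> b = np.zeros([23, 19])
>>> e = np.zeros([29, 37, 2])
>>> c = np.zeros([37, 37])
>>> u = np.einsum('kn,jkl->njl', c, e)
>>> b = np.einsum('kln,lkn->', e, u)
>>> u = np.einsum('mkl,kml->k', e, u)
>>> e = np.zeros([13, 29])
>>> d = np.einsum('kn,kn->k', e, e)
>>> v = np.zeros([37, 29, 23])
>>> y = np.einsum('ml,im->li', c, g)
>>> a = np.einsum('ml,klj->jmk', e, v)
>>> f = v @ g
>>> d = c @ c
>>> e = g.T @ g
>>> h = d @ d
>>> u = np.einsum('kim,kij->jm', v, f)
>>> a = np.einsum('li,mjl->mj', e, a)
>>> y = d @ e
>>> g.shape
(23, 37)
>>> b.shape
()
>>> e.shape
(37, 37)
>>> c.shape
(37, 37)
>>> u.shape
(37, 23)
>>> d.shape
(37, 37)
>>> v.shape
(37, 29, 23)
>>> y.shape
(37, 37)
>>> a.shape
(23, 13)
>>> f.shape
(37, 29, 37)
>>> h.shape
(37, 37)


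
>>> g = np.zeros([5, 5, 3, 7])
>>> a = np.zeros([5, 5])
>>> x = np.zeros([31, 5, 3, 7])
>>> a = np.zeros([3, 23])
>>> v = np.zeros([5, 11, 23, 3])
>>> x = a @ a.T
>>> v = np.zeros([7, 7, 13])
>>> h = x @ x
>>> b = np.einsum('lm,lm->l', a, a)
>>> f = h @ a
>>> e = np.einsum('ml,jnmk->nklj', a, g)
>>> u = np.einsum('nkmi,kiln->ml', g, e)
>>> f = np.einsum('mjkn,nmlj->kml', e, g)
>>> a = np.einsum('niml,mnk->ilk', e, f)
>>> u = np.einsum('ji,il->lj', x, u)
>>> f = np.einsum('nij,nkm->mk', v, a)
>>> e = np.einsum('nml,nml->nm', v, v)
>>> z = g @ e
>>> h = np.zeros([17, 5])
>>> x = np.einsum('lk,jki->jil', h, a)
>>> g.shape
(5, 5, 3, 7)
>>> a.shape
(7, 5, 3)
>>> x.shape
(7, 3, 17)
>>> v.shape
(7, 7, 13)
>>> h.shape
(17, 5)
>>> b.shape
(3,)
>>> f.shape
(3, 5)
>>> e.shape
(7, 7)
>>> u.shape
(23, 3)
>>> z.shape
(5, 5, 3, 7)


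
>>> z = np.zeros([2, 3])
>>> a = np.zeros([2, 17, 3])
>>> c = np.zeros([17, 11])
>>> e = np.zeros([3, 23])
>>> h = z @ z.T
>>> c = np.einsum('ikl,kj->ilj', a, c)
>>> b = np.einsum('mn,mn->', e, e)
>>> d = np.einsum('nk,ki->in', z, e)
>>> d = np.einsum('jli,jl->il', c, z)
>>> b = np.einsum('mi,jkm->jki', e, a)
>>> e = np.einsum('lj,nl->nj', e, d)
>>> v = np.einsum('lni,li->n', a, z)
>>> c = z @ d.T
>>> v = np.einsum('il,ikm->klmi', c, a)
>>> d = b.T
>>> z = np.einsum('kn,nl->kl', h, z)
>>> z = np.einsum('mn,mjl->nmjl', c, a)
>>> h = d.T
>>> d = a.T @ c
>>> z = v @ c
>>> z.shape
(17, 11, 3, 11)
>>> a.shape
(2, 17, 3)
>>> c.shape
(2, 11)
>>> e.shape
(11, 23)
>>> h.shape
(2, 17, 23)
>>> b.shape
(2, 17, 23)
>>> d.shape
(3, 17, 11)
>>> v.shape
(17, 11, 3, 2)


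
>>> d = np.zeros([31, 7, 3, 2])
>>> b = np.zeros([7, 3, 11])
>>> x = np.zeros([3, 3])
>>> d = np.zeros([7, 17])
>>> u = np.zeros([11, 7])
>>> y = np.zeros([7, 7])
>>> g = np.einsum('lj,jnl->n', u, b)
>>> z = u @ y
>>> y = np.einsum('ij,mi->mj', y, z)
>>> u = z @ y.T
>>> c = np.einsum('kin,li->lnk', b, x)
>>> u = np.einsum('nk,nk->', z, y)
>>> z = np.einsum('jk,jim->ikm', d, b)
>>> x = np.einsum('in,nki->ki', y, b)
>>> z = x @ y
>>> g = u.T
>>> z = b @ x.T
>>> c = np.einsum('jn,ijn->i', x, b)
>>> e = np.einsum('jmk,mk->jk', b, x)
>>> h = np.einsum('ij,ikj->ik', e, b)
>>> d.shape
(7, 17)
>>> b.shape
(7, 3, 11)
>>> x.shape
(3, 11)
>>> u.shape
()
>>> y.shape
(11, 7)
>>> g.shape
()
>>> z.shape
(7, 3, 3)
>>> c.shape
(7,)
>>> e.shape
(7, 11)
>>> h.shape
(7, 3)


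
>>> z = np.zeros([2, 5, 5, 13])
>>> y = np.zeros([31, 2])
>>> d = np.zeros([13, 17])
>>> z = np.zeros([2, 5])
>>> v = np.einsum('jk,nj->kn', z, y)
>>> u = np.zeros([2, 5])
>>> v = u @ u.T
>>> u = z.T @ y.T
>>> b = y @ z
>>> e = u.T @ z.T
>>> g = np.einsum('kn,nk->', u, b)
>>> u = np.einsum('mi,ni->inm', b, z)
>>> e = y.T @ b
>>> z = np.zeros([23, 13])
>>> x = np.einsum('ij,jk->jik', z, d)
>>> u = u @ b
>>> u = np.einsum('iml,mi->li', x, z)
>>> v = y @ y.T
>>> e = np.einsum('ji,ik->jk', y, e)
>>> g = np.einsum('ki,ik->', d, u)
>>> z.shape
(23, 13)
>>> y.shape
(31, 2)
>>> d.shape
(13, 17)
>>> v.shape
(31, 31)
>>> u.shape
(17, 13)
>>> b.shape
(31, 5)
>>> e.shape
(31, 5)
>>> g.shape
()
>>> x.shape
(13, 23, 17)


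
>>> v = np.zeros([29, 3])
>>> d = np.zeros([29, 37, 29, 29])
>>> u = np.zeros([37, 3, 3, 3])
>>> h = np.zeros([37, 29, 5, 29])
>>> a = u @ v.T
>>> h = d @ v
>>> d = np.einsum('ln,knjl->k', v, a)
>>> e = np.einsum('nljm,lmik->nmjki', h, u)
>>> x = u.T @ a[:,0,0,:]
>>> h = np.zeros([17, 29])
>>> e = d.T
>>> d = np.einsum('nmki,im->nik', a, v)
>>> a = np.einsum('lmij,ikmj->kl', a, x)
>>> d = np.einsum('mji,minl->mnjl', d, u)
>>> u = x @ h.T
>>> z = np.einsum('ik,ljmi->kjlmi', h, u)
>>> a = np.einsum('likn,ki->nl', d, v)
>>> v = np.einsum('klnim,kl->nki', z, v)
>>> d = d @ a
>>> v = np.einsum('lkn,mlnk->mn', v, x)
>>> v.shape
(3, 3)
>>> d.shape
(37, 3, 29, 37)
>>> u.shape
(3, 3, 3, 17)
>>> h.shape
(17, 29)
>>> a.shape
(3, 37)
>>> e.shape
(37,)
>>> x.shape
(3, 3, 3, 29)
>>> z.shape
(29, 3, 3, 3, 17)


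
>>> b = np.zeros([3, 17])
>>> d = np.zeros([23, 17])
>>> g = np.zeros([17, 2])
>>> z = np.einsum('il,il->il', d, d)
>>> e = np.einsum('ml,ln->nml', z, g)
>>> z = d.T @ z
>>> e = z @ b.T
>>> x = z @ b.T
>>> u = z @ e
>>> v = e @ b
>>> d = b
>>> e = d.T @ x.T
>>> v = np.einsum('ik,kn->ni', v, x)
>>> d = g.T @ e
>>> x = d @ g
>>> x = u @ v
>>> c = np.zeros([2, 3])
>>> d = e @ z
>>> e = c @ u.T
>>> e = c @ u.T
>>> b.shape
(3, 17)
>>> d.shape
(17, 17)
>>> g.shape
(17, 2)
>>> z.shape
(17, 17)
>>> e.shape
(2, 17)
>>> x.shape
(17, 17)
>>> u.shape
(17, 3)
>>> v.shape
(3, 17)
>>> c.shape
(2, 3)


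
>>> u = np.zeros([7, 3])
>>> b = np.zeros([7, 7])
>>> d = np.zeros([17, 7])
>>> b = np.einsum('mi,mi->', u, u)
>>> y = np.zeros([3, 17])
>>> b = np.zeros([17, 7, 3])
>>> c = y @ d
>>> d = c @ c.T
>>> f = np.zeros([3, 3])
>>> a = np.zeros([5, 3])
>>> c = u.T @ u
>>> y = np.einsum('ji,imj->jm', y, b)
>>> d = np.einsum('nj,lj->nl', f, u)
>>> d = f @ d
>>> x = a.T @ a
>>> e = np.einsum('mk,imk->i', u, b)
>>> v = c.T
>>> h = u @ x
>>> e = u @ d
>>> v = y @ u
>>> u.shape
(7, 3)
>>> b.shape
(17, 7, 3)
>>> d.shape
(3, 7)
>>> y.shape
(3, 7)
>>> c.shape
(3, 3)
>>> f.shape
(3, 3)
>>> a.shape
(5, 3)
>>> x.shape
(3, 3)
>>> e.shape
(7, 7)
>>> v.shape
(3, 3)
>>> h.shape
(7, 3)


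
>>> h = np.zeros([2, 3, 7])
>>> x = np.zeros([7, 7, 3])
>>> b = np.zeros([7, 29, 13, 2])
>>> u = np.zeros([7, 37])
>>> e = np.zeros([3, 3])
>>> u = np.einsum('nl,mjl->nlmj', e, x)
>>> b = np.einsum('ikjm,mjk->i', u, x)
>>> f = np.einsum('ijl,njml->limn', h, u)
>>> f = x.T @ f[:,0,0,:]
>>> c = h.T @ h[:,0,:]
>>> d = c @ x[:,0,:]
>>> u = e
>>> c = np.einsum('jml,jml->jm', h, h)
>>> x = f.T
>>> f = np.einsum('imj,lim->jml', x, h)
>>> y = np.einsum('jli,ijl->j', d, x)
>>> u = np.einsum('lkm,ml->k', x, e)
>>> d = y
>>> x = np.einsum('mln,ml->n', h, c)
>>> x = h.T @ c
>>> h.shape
(2, 3, 7)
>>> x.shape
(7, 3, 3)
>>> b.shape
(3,)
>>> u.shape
(7,)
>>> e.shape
(3, 3)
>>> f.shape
(3, 7, 2)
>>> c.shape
(2, 3)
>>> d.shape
(7,)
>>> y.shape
(7,)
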